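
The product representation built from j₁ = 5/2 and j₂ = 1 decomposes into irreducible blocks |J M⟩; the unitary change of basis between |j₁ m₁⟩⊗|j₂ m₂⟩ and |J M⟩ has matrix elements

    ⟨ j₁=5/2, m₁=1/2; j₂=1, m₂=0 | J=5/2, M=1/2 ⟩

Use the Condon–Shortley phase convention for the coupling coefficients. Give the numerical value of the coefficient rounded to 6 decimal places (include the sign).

√[6·1!4!1!/7! · 3!2!1!1!3!2!] = √(144/35)
  +(−1)^0/∏(0,1,2,1,2,0)! = 1/4  (running 1/4)
  +(−1)^1/∏(1,0,1,0,3,1)! = -1/6  (running 1/12)
⟨..|..⟩ = √(144/35)·(1/12) = +0.169031

+0.169031  (= +√(1/35))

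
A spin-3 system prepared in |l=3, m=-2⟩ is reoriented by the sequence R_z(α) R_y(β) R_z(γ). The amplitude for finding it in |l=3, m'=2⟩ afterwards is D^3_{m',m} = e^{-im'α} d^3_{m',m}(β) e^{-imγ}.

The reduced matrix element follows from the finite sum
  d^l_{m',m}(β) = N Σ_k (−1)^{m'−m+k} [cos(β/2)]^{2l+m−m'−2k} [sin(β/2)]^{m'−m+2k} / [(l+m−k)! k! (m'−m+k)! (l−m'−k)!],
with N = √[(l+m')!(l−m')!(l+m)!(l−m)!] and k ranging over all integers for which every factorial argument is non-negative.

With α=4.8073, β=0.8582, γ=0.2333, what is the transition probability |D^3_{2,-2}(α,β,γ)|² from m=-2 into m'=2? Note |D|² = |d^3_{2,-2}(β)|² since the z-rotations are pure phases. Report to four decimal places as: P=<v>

Split into d^3_{2,-2}(β=0.8582) × two z-phases.
Half-angle: c=0.909341, s=0.416053. N=√(120·1·1·120)=120.000000
k∈{0,1} keeps every argument non-negative
  k=0: (−1)^4·120.0000/(24)·0.9093^2·0.4161^4 = +0.123884
  k=1: (−1)^5·120.0000/(120)·0.9093^0·0.4161^6 = -0.005187
d^3_{2,-2}(0.8582) = +0.123884 -0.005187 = +0.118698
|D^3_{2,-2}|² = |d^3_{2,-2}(β)|² = (+0.118698)² = 0.014089 (the z-rotation phases have unit modulus)

P=0.0141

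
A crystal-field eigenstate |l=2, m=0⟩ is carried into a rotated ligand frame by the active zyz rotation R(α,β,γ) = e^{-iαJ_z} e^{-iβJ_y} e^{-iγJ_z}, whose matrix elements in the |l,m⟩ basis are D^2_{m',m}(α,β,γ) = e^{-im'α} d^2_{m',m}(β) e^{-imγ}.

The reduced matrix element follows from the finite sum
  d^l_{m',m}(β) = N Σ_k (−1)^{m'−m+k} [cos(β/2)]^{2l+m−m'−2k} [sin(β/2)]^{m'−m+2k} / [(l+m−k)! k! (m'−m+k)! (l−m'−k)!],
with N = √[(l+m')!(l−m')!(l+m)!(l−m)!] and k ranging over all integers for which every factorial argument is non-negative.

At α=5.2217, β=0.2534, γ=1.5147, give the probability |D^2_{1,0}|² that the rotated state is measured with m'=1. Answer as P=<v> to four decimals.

P=0.0883

First d^2_{1,0}(β=0.2534), then the phase factors e^{-i(1)α} and e^{-i(0)γ}:
c=cos(0.253400/2)=0.991984, s=sin(0.253400/2)=0.126361; N=√[6·1·2·2]=4.898979
k: max(0,(0)−(1))=0 … min(2+(0),2−(1))=1
  k=0: (−1)^1·4.8990/(2)·0.9920^3·0.1264^1 = -0.302137
  k=1: (−1)^2·4.8990/(2)·0.9920^1·0.1264^3 = +0.004903
d^2_{1,0}(0.2534) = -0.302137 +0.004903 = -0.297235
|D^2_{1,0}|² = |d^2_{1,0}(β)|² = (-0.297235)² = 0.088348 (the z-rotation phases have unit modulus)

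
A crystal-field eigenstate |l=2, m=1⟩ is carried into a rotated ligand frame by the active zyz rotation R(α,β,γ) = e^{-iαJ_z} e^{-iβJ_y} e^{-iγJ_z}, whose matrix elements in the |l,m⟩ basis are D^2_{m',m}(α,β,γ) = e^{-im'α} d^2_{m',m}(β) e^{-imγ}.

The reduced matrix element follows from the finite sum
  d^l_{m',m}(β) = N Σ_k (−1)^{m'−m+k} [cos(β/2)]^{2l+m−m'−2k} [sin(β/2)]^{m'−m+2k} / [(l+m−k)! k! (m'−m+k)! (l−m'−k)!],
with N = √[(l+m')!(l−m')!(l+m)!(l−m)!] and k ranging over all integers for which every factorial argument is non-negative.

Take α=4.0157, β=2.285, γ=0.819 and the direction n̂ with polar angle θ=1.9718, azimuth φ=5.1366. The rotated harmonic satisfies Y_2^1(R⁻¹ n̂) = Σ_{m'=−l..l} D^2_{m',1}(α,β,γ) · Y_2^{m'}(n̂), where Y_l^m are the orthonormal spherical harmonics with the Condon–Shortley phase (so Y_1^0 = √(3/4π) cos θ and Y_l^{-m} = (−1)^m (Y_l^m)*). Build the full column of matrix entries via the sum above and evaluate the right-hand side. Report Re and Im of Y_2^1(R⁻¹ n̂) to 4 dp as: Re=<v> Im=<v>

Re=-0.2708 Im=-0.2339

Need the full column D^2_{m',1} for m'=−2..2 at α=4.0157, β=2.2850, γ=0.8190.
cos(β/2)=0.415322, sin(β/2)=0.909675
d^2_{-2,1}: single k=3 term ⇒ +0.625277;  D = +0.374206+0.500941i
d^2_{-1,1}: k∈[2..3] ⇒ +0.428216 -0.684769 = -0.256554;  D = +0.256164+0.014131i
d^2_{0,1}: k∈[1..2] ⇒ +0.159630 -0.765805 = -0.606175;  D = -0.413989+0.442789i
d^2_{1,1}: k∈[0..1] ⇒ +0.029754 -0.428216 = -0.398462;  D = -0.048615-0.395485i
d^2_{2,1}: single k=0 term ⇒ -0.130338;  D = +0.109422+0.070814i
Y_2^{m'}(θ=1.9718,φ=5.1366) and Σ D·Y over m':
  (+0.3742+0.5009i)·(-0.2165+0.2456i)  (+0.2562+0.0141i)·(-0.1143-0.2530i)  (-0.4140+0.4428i)·(-0.1712+0.0000i)  (-0.0486-0.3955i)·(+0.1143-0.2530i)  (+0.1094+0.0708i)·(-0.2165-0.2456i)
Y_2^1(R⁻¹ n̂) = -0.270789-0.233872i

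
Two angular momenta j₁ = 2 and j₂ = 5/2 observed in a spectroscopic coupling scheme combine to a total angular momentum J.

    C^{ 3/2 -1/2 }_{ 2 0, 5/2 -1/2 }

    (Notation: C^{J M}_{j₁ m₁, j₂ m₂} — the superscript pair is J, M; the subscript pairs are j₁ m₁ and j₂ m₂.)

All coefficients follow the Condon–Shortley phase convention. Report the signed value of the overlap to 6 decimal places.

triangle: 3!*1!*2!/7! = 12/5040
(j±m)!: 2!*2!*2!*3!*1!*2! = 96
prefactor² = (2J+1)*Δ*N² = 32/35
  k=1: −1/(1!*2!*1!*1!*0!*1!) = -1/2
  k=2: +1/(2!*1!*0!*0!*1!*2!) = 1/4
Σ = -1/4  ⇒  CG² = 32/35*(-1/4)² = 2/35
CG = −√(2/35) = -0.239046

-0.239046  (= −√(2/35))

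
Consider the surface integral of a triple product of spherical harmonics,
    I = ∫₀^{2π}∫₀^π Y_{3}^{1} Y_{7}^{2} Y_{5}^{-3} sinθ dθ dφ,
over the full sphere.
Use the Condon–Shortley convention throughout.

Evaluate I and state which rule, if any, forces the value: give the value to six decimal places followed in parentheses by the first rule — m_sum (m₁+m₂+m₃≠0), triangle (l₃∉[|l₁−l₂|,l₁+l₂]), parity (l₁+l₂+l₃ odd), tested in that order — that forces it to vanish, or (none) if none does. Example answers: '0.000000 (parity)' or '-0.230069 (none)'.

0.000000 (parity)

l₁+l₂+l₃=15 is odd: 3j(l;000)=0 ⇒ I=0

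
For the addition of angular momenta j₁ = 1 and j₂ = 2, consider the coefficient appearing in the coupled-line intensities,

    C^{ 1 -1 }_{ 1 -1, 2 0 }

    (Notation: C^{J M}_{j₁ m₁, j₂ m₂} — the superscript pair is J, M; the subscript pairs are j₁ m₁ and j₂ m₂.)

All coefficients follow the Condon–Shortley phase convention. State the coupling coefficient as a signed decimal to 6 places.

triangle: 2!·0!·2!/5! = 4/120
(j±m)!: 0!·2!·2!·2!·0!·2! = 16
prefactor² = (2J+1)·Δ·N² = 8/5
  k=2: +1/(2!·0!·0!·0!·0!·2!) = 1/4
Σ = 1/4  ⇒  CG² = 8/5·(1/4)² = 1/10
CG = +√(1/10) = +0.316228

+0.316228  (= +√(1/10))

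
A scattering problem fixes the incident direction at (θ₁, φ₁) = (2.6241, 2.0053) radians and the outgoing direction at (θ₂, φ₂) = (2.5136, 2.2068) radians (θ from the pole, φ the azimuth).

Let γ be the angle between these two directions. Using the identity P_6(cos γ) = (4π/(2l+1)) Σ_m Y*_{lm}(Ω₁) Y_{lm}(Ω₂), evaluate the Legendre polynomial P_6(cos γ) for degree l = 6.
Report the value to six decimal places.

Addition theorem: P_6(cos γ) = (4π/13) Σ_m Y*_{lm}(Ω₁) Y_{lm}(Ω₂), m = −6…6:
  m=-6: (0.00609 - 0.00361j) × (0.01552 - 0.01241j) = 0.00005 - 0.00013j  (running Σ = 0.00005 - 0.00013j)
  m=-5: (0.03552 + 0.02439j) × (-0.00364 - 0.09473j) = 0.00218 - 0.00345j  (running Σ = 0.00223 - 0.00359j)
  m=-4: (-0.02599 + 0.15398j) × (-0.21800 - 0.14836j) = 0.02851 - 0.02971j  (running Σ = 0.03074 - 0.03330j)
  m=-3: (-0.35087 + 0.09608j) × (-0.42399 + 0.14865j) = 0.13448 - 0.09290j  (running Σ = 0.16523 - 0.12619j)
  m=-2: (-0.32055 - 0.37919j) × (-0.11130 + 0.36136j) = 0.17270 - 0.07363j  (running Σ = 0.33793 - 0.19982j)
  m=-1: (0.08695 - 0.18736j) × (-0.05754 - 0.07793j) = -0.01960 + 0.00400j  (running Σ = 0.31833 - 0.19582j)
  m=0: (-0.37258 + 0.00000j) × (-0.41017 + 0.00000j) = 0.15282 + 0.00000j  (running Σ = 0.47115 - 0.19582j)
  m=1: (-0.08695 - 0.18736j) × (0.05754 - 0.07793j) = -0.01960 - 0.00400j  (running Σ = 0.45155 - 0.19982j)
  m=2: (-0.32055 + 0.37919j) × (-0.11130 - 0.36136j) = 0.17270 + 0.07363j  (running Σ = 0.62425 - 0.12619j)
  m=3: (0.35087 + 0.09608j) × (0.42399 + 0.14865j) = 0.13448 + 0.09290j  (running Σ = 0.75873 - 0.03330j)
  m=4: (-0.02599 - 0.15398j) × (-0.21800 + 0.14836j) = 0.02851 + 0.02971j  (running Σ = 0.78725 - 0.00359j)
  m=5: (-0.03552 + 0.02439j) × (0.00364 - 0.09473j) = 0.00218 + 0.00345j  (running Σ = 0.78943 - 0.00013j)
  m=6: (0.00609 + 0.00361j) × (0.01552 + 0.01241j) = 0.00005 + 0.00013j  (running Σ = 0.78948 - 0.00000j)
Σ over m = 0.78948 - 0.00000j; ×(4π/13) → 0.76314 - 0.00000j. Real part: 0.763142

0.763142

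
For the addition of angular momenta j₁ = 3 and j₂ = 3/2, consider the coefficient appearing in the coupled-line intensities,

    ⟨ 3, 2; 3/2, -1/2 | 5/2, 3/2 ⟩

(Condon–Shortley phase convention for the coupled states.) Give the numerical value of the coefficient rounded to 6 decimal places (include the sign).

+√(1/14) ≈ +0.267261

triangle: 2!*4!*1!/8! = 48/40320
(j±m)!: 5!*1!*1!*2!*4!*1! = 5760
prefactor² = (2J+1)*Δ*N² = 288/7
  k=0: +1/(0!*2!*1!*1!*3!*0!) = 1/12
  k=1: −1/(1!*1!*0!*0!*4!*1!) = -1/24
Σ = 1/24  ⇒  CG² = 288/7*(1/24)² = 1/14
CG = +√(1/14) = +0.267261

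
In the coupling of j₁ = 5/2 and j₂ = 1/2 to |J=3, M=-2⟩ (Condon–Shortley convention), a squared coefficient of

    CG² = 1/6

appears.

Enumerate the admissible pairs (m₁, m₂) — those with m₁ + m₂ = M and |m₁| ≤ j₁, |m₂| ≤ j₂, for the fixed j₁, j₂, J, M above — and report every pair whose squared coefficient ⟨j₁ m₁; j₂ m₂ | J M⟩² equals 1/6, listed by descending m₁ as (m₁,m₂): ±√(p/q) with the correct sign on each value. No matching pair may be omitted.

(-5/2,1/2): +√(1/6)

Admissible pairs with m₁+m₂ = M = -2: (-5/2,1/2), (-3/2,-1/2)
  (m₁,m₂)=(-3/2,-1/2): CG² = 5/6, CG = +√(5/6)
  (m₁,m₂)=(-5/2,1/2): CG² = 1/6, CG = +√(1/6)   ← matches the target
Pairs with CG² = 1/6: (-5/2,1/2): +√(1/6)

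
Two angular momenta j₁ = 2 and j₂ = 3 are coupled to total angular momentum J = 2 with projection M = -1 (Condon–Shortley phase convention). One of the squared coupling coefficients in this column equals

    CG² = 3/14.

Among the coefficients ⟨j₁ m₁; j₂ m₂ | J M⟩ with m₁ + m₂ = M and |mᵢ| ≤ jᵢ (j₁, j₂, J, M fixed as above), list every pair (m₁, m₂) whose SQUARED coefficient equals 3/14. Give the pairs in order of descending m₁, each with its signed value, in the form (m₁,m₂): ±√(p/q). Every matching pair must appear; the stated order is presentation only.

Admissible pairs with m₁+m₂ = M = -1: (-2,1), (-1,0), (0,-1), (1,-2), (2,-3)
  (m₁,m₂)=(2,-3): CG² = 5/14, CG = +√(5/14)
  (m₁,m₂)=(1,-2): CG² = 0/1, CG = 0
  (m₁,m₂)=(0,-1): CG² = 1/7, CG = −√(1/7)
  (m₁,m₂)=(-1,0): CG² = 2/7, CG = +√(2/7)
  (m₁,m₂)=(-2,1): CG² = 3/14, CG = −√(3/14)   ← matches the target
Pairs with CG² = 3/14: (-2,1): −√(3/14)

(-2,1): −√(3/14)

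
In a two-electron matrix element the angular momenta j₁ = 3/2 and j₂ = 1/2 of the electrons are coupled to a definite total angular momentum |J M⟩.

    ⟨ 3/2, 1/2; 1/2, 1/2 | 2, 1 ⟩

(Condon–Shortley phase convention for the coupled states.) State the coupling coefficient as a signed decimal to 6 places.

√[5·0!3!1!/5! · 2!1!1!0!3!1!] = √(3)
  +(−1)^0/∏(0,0,1,1,2,0)! = 1/2  (running 1/2)
⟨..|..⟩ = √(3)·(1/2) = +0.866025

+√(3/4) ≈ +0.866025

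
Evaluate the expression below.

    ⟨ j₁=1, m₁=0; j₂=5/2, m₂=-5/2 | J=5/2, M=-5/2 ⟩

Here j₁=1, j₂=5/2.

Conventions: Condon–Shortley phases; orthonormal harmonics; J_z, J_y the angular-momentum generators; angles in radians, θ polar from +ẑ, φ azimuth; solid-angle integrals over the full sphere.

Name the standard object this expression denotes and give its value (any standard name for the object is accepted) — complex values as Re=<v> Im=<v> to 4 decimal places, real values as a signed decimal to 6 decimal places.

Clebsch–Gordan coefficient, +√(5/7) ≈ +0.845154

This is a Clebsch–Gordan (vector-coupling) coefficient.
triangle: 1!*1!*4!/7! = 24/5040
(j±m)!: 1!*1!*0!*5!*0!*5! = 14400
prefactor² = (2J+1)*Δ*N² = 2880/7
  k=0: +1/(0!*1!*1!*0!*0!*4!) = 1/24
Σ = 1/24  ⇒  CG² = 2880/7*(1/24)² = 5/7
CG = +√(5/7) = +0.845154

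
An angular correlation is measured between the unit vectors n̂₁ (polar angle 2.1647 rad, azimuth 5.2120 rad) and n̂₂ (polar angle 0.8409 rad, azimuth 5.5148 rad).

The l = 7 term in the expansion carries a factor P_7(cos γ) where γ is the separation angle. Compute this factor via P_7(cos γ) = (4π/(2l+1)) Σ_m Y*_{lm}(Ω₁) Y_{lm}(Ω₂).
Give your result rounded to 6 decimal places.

Summing Y*_{l m}(θ₁,φ₁)·Y_{l m}(θ₂,φ₂) over m ∈ [−7, 7]; prefactor 4π/(2·7+1) = 0.837758:
  m=-7: Y*=(0.046761, -0.125876)  Y=(0.039459, -0.050185)  product (-0.004472, -0.007314)
  m=-6: Y*=(-0.335748, 0.048659)  Y=(-0.021778, -0.212609)  product (0.017657, 0.070323)
  m=-5: Y*=(0.264352, 0.352442)  Y=(-0.308281, -0.259837)  product (0.010083, -0.177340)
  m=-4: Y*=(0.086052, -0.188803)  Y=(-0.418627, 0.028532)  product (-0.030637, 0.081493)
  m=-3: Y*=(0.228944, -0.016504)  Y=(-0.059033, 0.065389)  product (-0.012436, 0.015945)
  m=-2: Y*=(-0.176435, -0.274312)  Y=(-0.011115, -0.326547)  product (-0.087615, 0.060664)
  m=-1: Y*=(0.048386, -0.088651)  Y=(-0.175371, -0.169504)  product (-0.023512, 0.007345)
  m=+0: Y*=(-0.338503, -0.000000)  Y=(0.262526, 0.000000)  product (-0.088866, -0.000000)
  m=+1: Y*=(-0.048386, -0.088651)  Y=(0.175371, -0.169504)  product (-0.023512, -0.007345)
  m=+2: Y*=(-0.176435, 0.274312)  Y=(-0.011115, 0.326547)  product (-0.087615, -0.060664)
  m=+3: Y*=(-0.228944, -0.016504)  Y=(0.059033, 0.065389)  product (-0.012436, -0.015945)
  m=+4: Y*=(0.086052, 0.188803)  Y=(-0.418627, -0.028532)  product (-0.030637, -0.081493)
  m=+5: Y*=(-0.264352, 0.352442)  Y=(0.308281, -0.259837)  product (0.010083, 0.177340)
  m=+6: Y*=(-0.335748, -0.048659)  Y=(-0.021778, 0.212609)  product (0.017657, -0.070323)
  m=+7: Y*=(-0.046761, -0.125876)  Y=(-0.039459, -0.050185)  product (-0.004472, 0.007314)
Accumulated sum (-0.350728, 0.000000); after 4π/(2l+1) scaling, (-0.293825, 0.000000) ⇒ P_7 = -0.293825

-0.293825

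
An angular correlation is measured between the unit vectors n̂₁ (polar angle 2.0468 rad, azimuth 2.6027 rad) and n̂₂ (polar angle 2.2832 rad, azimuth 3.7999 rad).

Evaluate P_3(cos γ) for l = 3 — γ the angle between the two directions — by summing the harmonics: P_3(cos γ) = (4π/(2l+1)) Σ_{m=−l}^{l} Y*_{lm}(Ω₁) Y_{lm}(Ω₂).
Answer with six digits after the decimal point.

Summing Y*_{l m}(θ₁,φ₁)·Y_{l m}(θ₂,φ₂) over m ∈ [−3, 3]; prefactor 4π/(2·3+1) = 1.795196:
  [-3]  conj(Y_{3,-3})(Ω₁) = (0.013437, 0.292666) ; Y_{3,-3}(Ω₂) = (0.071110, 0.166275) ; Δ = (-0.047708, 0.023046)
  [-2]  conj(Y_{3,-2})(Ω₁) = (-0.175101, 0.325913) ; Y_{3,-2}(Ω₂) = (-0.096207, 0.370309) ; Δ = (-0.103843, -0.096196)
  [-1]  conj(Y_{3,-1})(Ω₁) = (-0.012297, 0.007353) ; Y_{3,-1}(Ω₂) = (-0.219845, 0.170027) ; Δ = (0.001453, -0.003707)
  [+0]  conj(Y_{3,0})(Ω₁) = (0.333473, -0.000000) ; Y_{3,0}(Ω₂) = (0.210676, 0.000000) ; Δ = (0.070255, 0.000000)
  [+1]  conj(Y_{3,1})(Ω₁) = (0.012297, 0.007353) ; Y_{3,1}(Ω₂) = (0.219845, 0.170027) ; Δ = (0.001453, 0.003707)
  [+2]  conj(Y_{3,2})(Ω₁) = (-0.175101, -0.325913) ; Y_{3,2}(Ω₂) = (-0.096207, -0.370309) ; Δ = (-0.103843, 0.096196)
  [+3]  conj(Y_{3,3})(Ω₁) = (-0.013437, 0.292666) ; Y_{3,3}(Ω₂) = (-0.071110, 0.166275) ; Δ = (-0.047708, -0.023046)
Total Σ_m = (-0.229939, 0.000000). Multiply by 1.795196: (-0.412786, 0.000000). P_3(cos γ) = -0.412786

-0.412786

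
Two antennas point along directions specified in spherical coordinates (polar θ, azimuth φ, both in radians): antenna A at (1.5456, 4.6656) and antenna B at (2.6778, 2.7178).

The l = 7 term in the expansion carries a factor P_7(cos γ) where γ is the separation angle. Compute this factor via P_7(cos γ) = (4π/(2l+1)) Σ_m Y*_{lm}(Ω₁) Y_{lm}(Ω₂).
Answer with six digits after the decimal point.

0.290073

Addition theorem: P_7(cos γ) = (4π/15) Σ_m Y*_{lm}(Ω₁) Y_{lm}(Ω₂), m = −7…7:
  m=-7: (0.160505, 0.472408) × (0.001765, -0.000312) = (0.000431, 0.000784)  (running Σ = (0.000431, 0.000784))
  m=-6: (-0.045205, 0.013035) × (0.011077, -0.007559) = (-0.000402, 0.000486)  (running Σ = (0.000029, 0.001270))
  m=-5: (0.084225, 0.353427) × (0.032195, -0.052728) = (0.021347, 0.006938)  (running Σ = (0.021376, 0.008207))
  m=-4: (-0.054278, 0.010279) × (0.024124, -0.192959) = (0.000674, 0.010721)  (running Σ = (0.022050, 0.018929))
  m=-3: (0.045744, 0.323744) × (-0.121822, -0.394630) = (0.122187, -0.057491)  (running Σ = (0.144236, -0.038562))
  m=-2: (-0.058557, 0.005496) × (-0.342955, -0.388501) = (0.022217, 0.020865)  (running Σ = (0.166454, -0.017698))
  m=-1: (0.014678, 0.313467) × (-0.151813, -0.068487) = (0.019240, -0.048594)  (running Σ = (0.185694, -0.066291))
  m=0: (-0.059868, -0.000000) × (0.419891, 0.000000) = (-0.025138, -0.000000)  (running Σ = (0.160556, -0.066291))
  m=1: (-0.014678, 0.313467) × (0.151813, -0.068487) = (0.019240, 0.048594)  (running Σ = (0.179796, -0.017698))
  m=2: (-0.058557, -0.005496) × (-0.342955, 0.388501) = (0.022217, -0.020865)  (running Σ = (0.202014, -0.038562))
  m=3: (-0.045744, 0.323744) × (0.121822, -0.394630) = (0.122187, 0.057491)  (running Σ = (0.324200, 0.018929))
  m=4: (-0.054278, -0.010279) × (0.024124, 0.192959) = (0.000674, -0.010721)  (running Σ = (0.324874, 0.008207))
  m=5: (-0.084225, 0.353427) × (-0.032195, -0.052728) = (0.021347, -0.006938)  (running Σ = (0.346221, 0.001270))
  m=6: (-0.045205, -0.013035) × (0.011077, 0.007559) = (-0.000402, -0.000486)  (running Σ = (0.345819, 0.000784))
  m=7: (-0.160505, 0.472408) × (-0.001765, -0.000312) = (0.000431, -0.000784)  (running Σ = (0.346250, -0.000000))
Accumulated sum (0.346250, -0.000000); after 4π/(2l+1) scaling, (0.290073, -0.000000) ⇒ P_7 = 0.290073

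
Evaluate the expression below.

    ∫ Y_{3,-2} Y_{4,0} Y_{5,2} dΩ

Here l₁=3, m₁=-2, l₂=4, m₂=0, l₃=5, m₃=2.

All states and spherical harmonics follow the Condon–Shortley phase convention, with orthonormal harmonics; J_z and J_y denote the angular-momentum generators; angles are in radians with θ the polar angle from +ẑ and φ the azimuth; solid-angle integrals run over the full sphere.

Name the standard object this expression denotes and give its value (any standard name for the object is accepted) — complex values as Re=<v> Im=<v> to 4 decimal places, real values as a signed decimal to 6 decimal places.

Gaunt coefficient, -0.065427

This is a Gaunt coefficient — the integral of a triple product of spherical harmonics over the sphere.
m-sum 0 ✓  L=12 even ✓  1≤5≤7 ✓
Π(2lᵢ+1) = 7×9×11 = 693
triangle coeff Δ(3,4,5) = 1/180180
Σ_t [0,2]: t=0:+1/576 t=1:−1/144 t=2:+1/576 = -1/288
(3j)²=20/1001 [(3 4 5; 0 0 0)], sign=+1
Σ_t [1,2]: t=1:−1/864 t=2:+1/576 = 1/1728
(3j)²=5/1287 [(3 4 5; -2 0 2)], sign=-1
⇒ 4πI² = 100/1859
I = (-1)√(100/1859/(4π)) = -0.06542675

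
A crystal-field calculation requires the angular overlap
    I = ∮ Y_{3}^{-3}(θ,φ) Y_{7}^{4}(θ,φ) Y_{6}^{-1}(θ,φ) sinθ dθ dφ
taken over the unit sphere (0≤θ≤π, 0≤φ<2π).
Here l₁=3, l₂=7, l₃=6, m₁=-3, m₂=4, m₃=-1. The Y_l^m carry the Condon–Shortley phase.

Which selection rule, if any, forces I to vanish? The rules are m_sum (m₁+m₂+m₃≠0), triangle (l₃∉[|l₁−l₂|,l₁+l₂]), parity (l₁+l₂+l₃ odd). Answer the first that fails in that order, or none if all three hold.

Σmᵢ = 0  ✓
l₃∈[|l₁−l₂|,l₁+l₂]=[4,10], have l₃=6  ✓
Σlᵢ = 16 ⇒ even  ✓

none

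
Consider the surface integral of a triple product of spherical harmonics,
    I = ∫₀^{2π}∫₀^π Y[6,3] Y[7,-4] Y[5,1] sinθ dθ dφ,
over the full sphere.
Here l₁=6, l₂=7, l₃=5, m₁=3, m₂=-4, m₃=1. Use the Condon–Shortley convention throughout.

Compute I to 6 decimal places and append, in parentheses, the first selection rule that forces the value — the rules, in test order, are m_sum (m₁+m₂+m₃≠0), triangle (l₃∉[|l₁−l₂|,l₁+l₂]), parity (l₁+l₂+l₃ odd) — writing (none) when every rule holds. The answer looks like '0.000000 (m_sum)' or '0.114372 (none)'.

m-sum 0 ✓  L=18 even ✓  1≤5≤13 ✓
Π(2lᵢ+1) = 13×15×11 = 2145
triangle coeff Δ(6,7,5) = 1/174594420
Σ_t [2,6]: t=2:+1/4147200 t=3:−1/207360 t=4:+1/82944 t=5:−1/207360 t=6:+1/4147200 = 1/345600
(3j)²=420/46189 [(6 7 5; 0 0 0)], sign=-1
Σ_t [0,3]: t=0:+1/8709120 t=1:−1/967680 t=2:+1/1036800 t=3:−1/12441600 = -1/29030400
(3j)²=9/146965 [(6 7 5; 3 -4 1)], sign=-1
⇒ 4πI² = 1620/1356277
I = (+1)√(1620/1356277/(4π)) = 0.00974941
No selection rule forces the value: the integral is nonzero (none).

0.009749 (none)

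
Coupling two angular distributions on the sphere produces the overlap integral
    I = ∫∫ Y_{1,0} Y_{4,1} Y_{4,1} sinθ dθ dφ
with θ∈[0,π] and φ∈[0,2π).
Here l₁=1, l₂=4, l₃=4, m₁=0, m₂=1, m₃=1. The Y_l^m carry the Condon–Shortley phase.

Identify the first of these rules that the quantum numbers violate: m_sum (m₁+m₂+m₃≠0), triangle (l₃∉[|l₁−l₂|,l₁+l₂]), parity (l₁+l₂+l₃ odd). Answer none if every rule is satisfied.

Σmᵢ = 2  ✗
l₃∈[|l₁−l₂|,l₁+l₂]=[3,5], have l₃=4
Σlᵢ = 9 ⇒ odd

m_sum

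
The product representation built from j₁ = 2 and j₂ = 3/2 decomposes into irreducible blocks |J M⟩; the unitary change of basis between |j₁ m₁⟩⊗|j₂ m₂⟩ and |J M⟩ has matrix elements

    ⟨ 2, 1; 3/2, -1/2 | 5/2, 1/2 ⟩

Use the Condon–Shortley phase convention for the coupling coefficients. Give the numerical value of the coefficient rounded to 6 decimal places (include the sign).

√[6·1!3!2!/7! · 3!1!1!2!3!2!] = √(72/35)
  +(−1)^0/∏(0,1,1,1,2,1)! = 1/2  (running 1/2)
  +(−1)^1/∏(1,0,0,0,3,2)! = -1/12  (running 5/12)
⟨..|..⟩ = √(72/35)·(5/12) = +0.597614

+0.597614  (= +√(5/14))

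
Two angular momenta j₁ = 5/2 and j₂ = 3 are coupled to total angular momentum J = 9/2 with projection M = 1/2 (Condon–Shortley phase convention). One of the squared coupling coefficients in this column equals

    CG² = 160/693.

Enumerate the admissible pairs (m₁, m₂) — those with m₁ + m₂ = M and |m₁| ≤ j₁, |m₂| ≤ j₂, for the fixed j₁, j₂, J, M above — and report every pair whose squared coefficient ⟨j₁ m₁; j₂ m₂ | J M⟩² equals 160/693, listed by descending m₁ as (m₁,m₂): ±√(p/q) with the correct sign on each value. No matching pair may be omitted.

(-1/2,1): −√(160/693)

Admissible pairs with m₁+m₂ = M = 1/2: (-5/2,3), (-3/2,2), (-1/2,1), (1/2,0), (3/2,-1), (5/2,-2)
  (m₁,m₂)=(5/2,-2): CG² = 125/1386, CG = +√(125/1386)
  (m₁,m₂)=(3/2,-1): CG² = 35/99, CG = +√(35/99)
  (m₁,m₂)=(1/2,0): CG² = 10/231, CG = +√(10/231)
  (m₁,m₂)=(-1/2,1): CG² = 160/693, CG = −√(160/693)   ← matches the target
  (m₁,m₂)=(-3/2,2): CG² = 361/1386, CG = −√(361/1386)
  (m₁,m₂)=(-5/2,3): CG² = 5/231, CG = −√(5/231)
Pairs with CG² = 160/693: (-1/2,1): −√(160/693)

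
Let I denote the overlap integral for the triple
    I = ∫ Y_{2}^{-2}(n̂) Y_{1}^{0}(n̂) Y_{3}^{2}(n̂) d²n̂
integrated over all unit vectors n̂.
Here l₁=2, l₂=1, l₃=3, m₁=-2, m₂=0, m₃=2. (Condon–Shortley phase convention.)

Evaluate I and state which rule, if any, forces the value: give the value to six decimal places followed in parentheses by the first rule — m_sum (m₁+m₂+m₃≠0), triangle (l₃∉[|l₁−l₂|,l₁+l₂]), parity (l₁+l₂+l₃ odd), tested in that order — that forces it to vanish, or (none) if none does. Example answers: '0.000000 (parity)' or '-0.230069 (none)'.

0.184674 (none)

m-sum 0 ✓  L=6 even ✓  1≤3≤3 ✓
Π(2lᵢ+1) = 5×3×7 = 105
triangle coeff Δ(2,1,3) = 1/105
Σ_t [0,0]: t=0:+1/4 = 1/4
(3j)²=3/35 [(2 1 3; 0 0 0)], sign=-1
Σ_t [0,0]: t=0:+1/24 = 1/24
(3j)²=1/21 [(2 1 3; -2 0 2)], sign=-1
⇒ 4πI² = 3/7
I = (+1)√(3/7/(4π)) = 0.18467439
No selection rule forces the value: the integral is nonzero (none).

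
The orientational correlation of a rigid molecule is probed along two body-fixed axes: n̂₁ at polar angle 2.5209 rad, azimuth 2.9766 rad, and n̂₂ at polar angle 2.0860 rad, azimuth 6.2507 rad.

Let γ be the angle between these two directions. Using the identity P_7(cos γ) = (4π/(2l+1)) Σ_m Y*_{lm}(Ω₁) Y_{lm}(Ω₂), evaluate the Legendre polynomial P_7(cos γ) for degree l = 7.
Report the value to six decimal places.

0.200876

Expand P_7 via completeness: Σ_{m} conj(Y_{7,m}) at Ω₁ times Y_{7,m} at Ω₂ —
  term(m=-7) = -0.00128 + 0.00170j   from Y*(Ω₁)=-0.00455 + 0.01030j, Y(Ω₂)=0.18407 + 0.04259j
  term(m=-6) = 0.01651 - 0.01683j   from Y*(Ω₁)=-0.03232 + 0.04924j, Y(Ω₂)=-0.39269 - 0.07752j
  term(m=-5) = -0.05777 + 0.04507j   from Y*(Ω₁)=-0.12597 + 0.13635j, Y(Ω₂)=0.38953 + 0.06383j
  term(m=-4) = 0.01068 - 0.00626j   from Y*(Ω₁)=-0.30233 + 0.23462j, Y(Ω₂)=-0.03206 - 0.00419j
  term(m=-3) = 0.14751 - 0.06194j   from Y*(Ω₁)=-0.42031 + 0.22688j, Y(Ω₂)=-0.33337 - 0.03259j
  term(m=-2) = -0.03837 + 0.01041j   from Y*(Ω₁)=-0.19666 + 0.06736j, Y(Ω₂)=0.19086 + 0.01242j
  term(m=-1) = 0.07867 - 0.01049j   from Y*(Ω₁)=0.29724 - 0.04949j, Y(Ω₂)=0.26323 + 0.00855j
  term(m=+0) = -0.07212 + 0.00000j   from Y*(Ω₁)=0.31677 + 0.00000j, Y(Ω₂)=-0.22767 + 0.00000j
  term(m=+1) = 0.07867 + 0.01049j   from Y*(Ω₁)=-0.29724 - 0.04949j, Y(Ω₂)=-0.26323 + 0.00855j
  term(m=+2) = -0.03837 - 0.01041j   from Y*(Ω₁)=-0.19666 - 0.06736j, Y(Ω₂)=0.19086 - 0.01242j
  term(m=+3) = 0.14751 + 0.06194j   from Y*(Ω₁)=0.42031 + 0.22688j, Y(Ω₂)=0.33337 - 0.03259j
  term(m=+4) = 0.01068 + 0.00626j   from Y*(Ω₁)=-0.30233 - 0.23462j, Y(Ω₂)=-0.03206 + 0.00419j
  term(m=+5) = -0.05777 - 0.04507j   from Y*(Ω₁)=0.12597 + 0.13635j, Y(Ω₂)=-0.38953 + 0.06383j
  term(m=+6) = 0.01651 + 0.01683j   from Y*(Ω₁)=-0.03232 - 0.04924j, Y(Ω₂)=-0.39269 + 0.07752j
  term(m=+7) = -0.00128 - 0.00170j   from Y*(Ω₁)=0.00455 + 0.01030j, Y(Ω₂)=-0.18407 + 0.04259j
Accumulated sum 0.23978 - 0.00000j; after 4π/(2l+1) scaling, 0.20088 - 0.00000j ⇒ P_7 = 0.200876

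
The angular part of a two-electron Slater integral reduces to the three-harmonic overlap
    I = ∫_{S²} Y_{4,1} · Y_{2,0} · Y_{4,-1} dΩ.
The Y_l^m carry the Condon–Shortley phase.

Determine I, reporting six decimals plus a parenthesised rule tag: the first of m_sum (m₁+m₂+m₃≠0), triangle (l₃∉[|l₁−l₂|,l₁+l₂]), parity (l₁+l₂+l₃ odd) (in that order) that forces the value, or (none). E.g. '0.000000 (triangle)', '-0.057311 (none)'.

m-sum 0 ✓  L=10 even ✓  2≤4≤6 ✓
Π(2lᵢ+1) = 9×5×9 = 405
triangle coeff Δ(4,2,4) = 1/13860
Σ_t [0,2]: t=0:+1/192 t=1:−1/36 t=2:+1/192 = -5/288
(3j)²=20/693 [(4 2 4; 0 0 0)], sign=-1
Σ_t [0,2]: t=0:+1/144 t=1:−1/48 t=2:+1/480 = -17/1440
(3j)²=289/13860 [(4 2 4; 1 0 -1)], sign=+1
⇒ 4πI² = 1445/5929
I = (-1)√(1445/5929/(4π)) = -0.13926381
No selection rule forces the value: the integral is nonzero (none).

-0.139264 (none)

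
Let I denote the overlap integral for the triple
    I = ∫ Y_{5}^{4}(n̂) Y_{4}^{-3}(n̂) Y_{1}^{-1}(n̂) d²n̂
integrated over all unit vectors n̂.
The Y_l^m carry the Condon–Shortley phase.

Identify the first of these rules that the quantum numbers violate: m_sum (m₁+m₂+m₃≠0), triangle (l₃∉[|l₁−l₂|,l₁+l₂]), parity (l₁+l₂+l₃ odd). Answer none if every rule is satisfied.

none

Σmᵢ = 0  ✓
l₃∈[|l₁−l₂|,l₁+l₂]=[1,9], have l₃=1  ✓
Σlᵢ = 10 ⇒ even  ✓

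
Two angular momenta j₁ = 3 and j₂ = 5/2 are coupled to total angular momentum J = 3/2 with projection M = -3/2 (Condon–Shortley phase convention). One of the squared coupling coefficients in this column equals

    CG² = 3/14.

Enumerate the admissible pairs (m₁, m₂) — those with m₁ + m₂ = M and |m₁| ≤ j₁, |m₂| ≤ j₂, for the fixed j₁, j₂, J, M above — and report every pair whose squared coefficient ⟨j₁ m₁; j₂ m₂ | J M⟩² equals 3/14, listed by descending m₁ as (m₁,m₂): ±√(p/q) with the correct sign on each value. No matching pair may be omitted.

(-3,3/2): +√(3/14)

Admissible pairs with m₁+m₂ = M = -3/2: (-3,3/2), (-2,1/2), (-1,-1/2), (0,-3/2), (1,-5/2)
  (m₁,m₂)=(1,-5/2): CG² = 1/14, CG = +√(1/14)
  (m₁,m₂)=(0,-3/2): CG² = 6/35, CG = −√(6/35)
  (m₁,m₂)=(-1,-1/2): CG² = 9/35, CG = +√(9/35)
  (m₁,m₂)=(-2,1/2): CG² = 2/7, CG = −√(2/7)
  (m₁,m₂)=(-3,3/2): CG² = 3/14, CG = +√(3/14)   ← matches the target
Pairs with CG² = 3/14: (-3,3/2): +√(3/14)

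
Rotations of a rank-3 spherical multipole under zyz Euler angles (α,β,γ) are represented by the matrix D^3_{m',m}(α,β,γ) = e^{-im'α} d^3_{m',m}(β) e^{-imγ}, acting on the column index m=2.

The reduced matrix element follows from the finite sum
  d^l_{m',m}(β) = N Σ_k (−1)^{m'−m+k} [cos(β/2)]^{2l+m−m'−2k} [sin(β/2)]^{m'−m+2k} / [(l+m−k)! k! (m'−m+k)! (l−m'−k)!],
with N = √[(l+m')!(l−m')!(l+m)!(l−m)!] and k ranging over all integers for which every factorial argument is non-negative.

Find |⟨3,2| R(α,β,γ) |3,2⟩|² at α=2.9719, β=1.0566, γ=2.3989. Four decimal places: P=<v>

D^3_{2,2}(2.9719,1.0566,2.3989) = e^{-i·2·2.9719}·d^3_{2,2}(1.0566)·e^{-i·2·2.3989}. Compute d first:
c=cos(1.056600/2)=0.863665, s=sin(1.056600/2)=0.504066; N=√[120·1·120·1]=120.000000
Admissible k: 0..1 (factorial args all ≥0)
  k=0: (−1)^0·120.0000/(120)·0.8637^6·0.5041^0 = +0.415023
  k=1: (−1)^1·120.0000/(24)·0.8637^4·0.5041^2 = -0.706848
d^3_{2,2}(1.0566) = +0.415023 -0.706848 = -0.291825
|D^3_{2,2}|² = |d^3_{2,2}(β)|² = (-0.291825)² = 0.085162 (the z-rotation phases have unit modulus)

P=0.0852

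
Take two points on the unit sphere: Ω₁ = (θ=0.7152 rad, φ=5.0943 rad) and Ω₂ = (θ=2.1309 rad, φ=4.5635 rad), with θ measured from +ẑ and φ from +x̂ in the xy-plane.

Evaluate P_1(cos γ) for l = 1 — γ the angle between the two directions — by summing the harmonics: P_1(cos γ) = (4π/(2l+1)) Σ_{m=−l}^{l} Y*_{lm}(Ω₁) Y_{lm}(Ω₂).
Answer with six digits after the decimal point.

0.078031

Summing Y*_{l m}(θ₁,φ₁)·Y_{l m}(θ₂,φ₂) over m ∈ [−1, 1]; prefactor 4π/(2·1+1) = 4.188790:
  [-1]  conj(Y_{1,-1})(Ω₁) = +0.084439-0.210241i ; Y_{1,-1}(Ω₂) = -0.043419+0.289464i ; Δ = +0.057191+0.033571i
  [+0]  conj(Y_{1,0})(Ω₁) = +0.368876-0.000000i ; Y_{1,0}(Ω₂) = -0.259582+0.000000i ; Δ = -0.095754+0.000000i
  [+1]  conj(Y_{1,1})(Ω₁) = -0.084439-0.210241i ; Y_{1,1}(Ω₂) = +0.043419+0.289464i ; Δ = +0.057191-0.033571i
Accumulated sum +0.018628+0.000000i; after 4π/(2l+1) scaling, +0.078031+0.000000i ⇒ P_1 = 0.078031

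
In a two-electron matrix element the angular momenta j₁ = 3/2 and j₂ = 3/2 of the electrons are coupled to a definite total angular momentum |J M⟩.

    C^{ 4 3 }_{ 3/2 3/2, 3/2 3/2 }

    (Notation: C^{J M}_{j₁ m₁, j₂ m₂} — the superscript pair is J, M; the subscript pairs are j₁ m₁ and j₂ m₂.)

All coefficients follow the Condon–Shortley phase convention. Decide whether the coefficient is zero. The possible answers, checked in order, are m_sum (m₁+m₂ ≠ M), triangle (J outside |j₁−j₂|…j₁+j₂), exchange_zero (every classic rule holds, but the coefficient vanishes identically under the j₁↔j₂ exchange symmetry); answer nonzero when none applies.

triangle

m-sum: m₁+m₂ = 3/2+3/2 = 3, M = 3  ✓
triangle: need |j₁−j₂| ≤ J ≤ j₁+j₂, i.e. J ∈ [0, 3]; J = 4 is outside ✗ ⇒ coefficient is 0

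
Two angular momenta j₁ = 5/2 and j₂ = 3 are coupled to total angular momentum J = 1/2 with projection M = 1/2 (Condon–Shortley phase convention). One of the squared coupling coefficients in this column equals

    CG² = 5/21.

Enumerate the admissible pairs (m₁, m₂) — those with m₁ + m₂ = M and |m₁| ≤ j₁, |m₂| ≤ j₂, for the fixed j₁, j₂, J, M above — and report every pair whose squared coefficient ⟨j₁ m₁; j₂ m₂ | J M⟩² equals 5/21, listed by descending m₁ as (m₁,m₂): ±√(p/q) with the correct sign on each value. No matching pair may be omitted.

(-3/2,2): +√(5/21)

Admissible pairs with m₁+m₂ = M = 1/2: (-5/2,3), (-3/2,2), (-1/2,1), (1/2,0), (3/2,-1), (5/2,-2)
  (m₁,m₂)=(5/2,-2): CG² = 1/21, CG = +√(1/21)
  (m₁,m₂)=(3/2,-1): CG² = 2/21, CG = −√(2/21)
  (m₁,m₂)=(1/2,0): CG² = 1/7, CG = +√(1/7)
  (m₁,m₂)=(-1/2,1): CG² = 4/21, CG = −√(4/21)
  (m₁,m₂)=(-3/2,2): CG² = 5/21, CG = +√(5/21)   ← matches the target
  (m₁,m₂)=(-5/2,3): CG² = 2/7, CG = −√(2/7)
Pairs with CG² = 5/21: (-3/2,2): +√(5/21)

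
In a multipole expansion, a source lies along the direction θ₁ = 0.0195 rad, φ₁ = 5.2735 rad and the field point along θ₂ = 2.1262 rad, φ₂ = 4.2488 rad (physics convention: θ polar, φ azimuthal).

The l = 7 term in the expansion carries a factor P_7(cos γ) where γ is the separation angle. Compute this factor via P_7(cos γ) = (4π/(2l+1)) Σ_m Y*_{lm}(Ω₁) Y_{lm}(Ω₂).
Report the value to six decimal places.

Addition theorem: P_7(cos γ) = (4π/15) Σ_m Y*_{lm}(Ω₁) Y_{lm}(Ω₂), m = −7…7:
  term(m=-7) = (0.000000, 0.000000)   from Y*(Ω₁)=(0.000000, -0.000000), Y(Ω₂)=(-0.016524, 0.159033)
  term(m=-6) = (-0.000000, 0.000000)   from Y*(Ω₁)=(0.000000, 0.000000), Y(Ω₂)=(-0.347447, 0.130804)
  term(m=-5) = (0.000000, -0.000000)   from Y*(Ω₁)=(0.000000, 0.000000), Y(Ω₂)=(-0.311693, -0.288717)
  term(m=-4) = (0.000000, 0.000000)   from Y*(Ω₁)=(-0.000001, 0.000001), Y(Ω₂)=(0.034670, -0.118973)
  term(m=-3) = (0.000019, -0.000001)   from Y*(Ω₁)=(-0.000065, -0.000007), Y(Ω₂)=(-0.286846, 0.052206)
  term(m=-2) = (-0.000354, 0.000683)   from Y*(Ω₁)=(-0.001236, -0.002569), Y(Ω₂)=(-0.161889, -0.215800)
  term(m=-1) = (0.007822, 0.012870)   from Y*(Ω₁)=(0.042307, -0.067314), Y(Ω₂)=(-0.084703, 0.169431)
  term(m=+0) = (-0.322032, 0.000000)   from Y*(Ω₁)=(1.086740, -0.000000), Y(Ω₂)=(-0.296329, 0.000000)
  term(m=+1) = (0.007822, -0.012870)   from Y*(Ω₁)=(-0.042307, -0.067314), Y(Ω₂)=(0.084703, 0.169431)
  term(m=+2) = (-0.000354, -0.000683)   from Y*(Ω₁)=(-0.001236, 0.002569), Y(Ω₂)=(-0.161889, 0.215800)
  term(m=+3) = (0.000019, 0.000001)   from Y*(Ω₁)=(0.000065, -0.000007), Y(Ω₂)=(0.286846, 0.052206)
  term(m=+4) = (0.000000, -0.000000)   from Y*(Ω₁)=(-0.000001, -0.000001), Y(Ω₂)=(0.034670, 0.118973)
  term(m=+5) = (0.000000, 0.000000)   from Y*(Ω₁)=(-0.000000, 0.000000), Y(Ω₂)=(0.311693, -0.288717)
  term(m=+6) = (-0.000000, -0.000000)   from Y*(Ω₁)=(0.000000, -0.000000), Y(Ω₂)=(-0.347447, -0.130804)
  term(m=+7) = (0.000000, -0.000000)   from Y*(Ω₁)=(-0.000000, -0.000000), Y(Ω₂)=(0.016524, 0.159033)
Σ over m = (-0.307059, -0.000000); ×(4π/15) → (-0.257241, -0.000000). Real part: -0.257241

-0.257241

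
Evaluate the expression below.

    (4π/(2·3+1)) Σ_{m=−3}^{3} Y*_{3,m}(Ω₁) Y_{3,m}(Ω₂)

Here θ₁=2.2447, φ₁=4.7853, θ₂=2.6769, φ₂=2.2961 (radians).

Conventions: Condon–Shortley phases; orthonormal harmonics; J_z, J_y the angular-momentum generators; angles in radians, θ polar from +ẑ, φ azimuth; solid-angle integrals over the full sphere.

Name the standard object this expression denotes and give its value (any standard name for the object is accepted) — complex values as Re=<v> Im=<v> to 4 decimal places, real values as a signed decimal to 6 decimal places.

This sum is the spherical-harmonic addition theorem: it equals the Legendre polynomial P_l(cos γ) of the angle γ between the two directions.
Term-by-term m-sum for l=3 (normalisation 4π/7 = 1.795196):
  term(m=-3) = 0.00282 + 0.00692j   from Y*(Ω₁)=-0.04319 + 0.19431j, Y(Ω₂)=0.03088 - 0.02136j
  term(m=-2) = 0.01878 - 0.06894j   from Y*(Ω₁)=0.38527 + 0.05658j, Y(Ω₂)=0.02200 - 0.18216j
  term(m=-1) = -0.08247 + 0.06300j   from Y*(Ω₁)=0.01742 - 0.23855j, Y(Ω₂)=-0.28783 - 0.32468j
  term(m=+0) = -0.08145 + 0.00000j   from Y*(Ω₁)=0.24519 + 0.00000j, Y(Ω₂)=-0.33221 + 0.00000j
  term(m=+1) = -0.08247 - 0.06300j   from Y*(Ω₁)=-0.01742 - 0.23855j, Y(Ω₂)=0.28783 - 0.32468j
  term(m=+2) = 0.01878 + 0.06894j   from Y*(Ω₁)=0.38527 - 0.05658j, Y(Ω₂)=0.02200 + 0.18216j
  term(m=+3) = 0.00282 - 0.00692j   from Y*(Ω₁)=0.04319 + 0.19431j, Y(Ω₂)=-0.03088 - 0.02136j
Accumulated sum -0.20319 + 0.00000j; after 4π/(2l+1) scaling, -0.36476 + 0.00000j ⇒ P_3 = -0.364758

Legendre polynomial (addition theorem), -0.364758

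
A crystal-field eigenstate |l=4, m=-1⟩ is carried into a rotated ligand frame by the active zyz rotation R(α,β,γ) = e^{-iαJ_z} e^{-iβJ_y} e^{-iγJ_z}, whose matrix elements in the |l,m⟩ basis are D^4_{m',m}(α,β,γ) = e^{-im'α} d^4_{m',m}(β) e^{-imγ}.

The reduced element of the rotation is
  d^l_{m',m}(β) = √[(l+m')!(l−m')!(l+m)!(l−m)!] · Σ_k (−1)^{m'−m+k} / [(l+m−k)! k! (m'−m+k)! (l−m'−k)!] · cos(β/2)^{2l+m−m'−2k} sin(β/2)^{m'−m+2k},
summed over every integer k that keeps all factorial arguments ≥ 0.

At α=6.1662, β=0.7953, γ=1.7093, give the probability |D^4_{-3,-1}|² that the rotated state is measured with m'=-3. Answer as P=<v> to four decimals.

Split into d^4_{-3,-1}(β=0.7953) × two z-phases.
Half-angle: c=0.921974, s=0.387253. N=√(1·5040·6·120)=1904.940944
The bounds max(0,m−m')=2 and min(l+m,l−m')=3 give 2 terms
  k=2: (−1)^0·1904.9409/(240)·0.9220^6·0.3873^2 = +0.731089
  k=3: (−1)^1·1904.9409/(144)·0.9220^4·0.3873^4 = -0.214967
d^4_{-3,-1}(0.7953) = +0.731089 -0.214967 = +0.516122
|D^4_{-3,-1}|² = |d^4_{-3,-1}(β)|² = (+0.516122)² = 0.266382 (the z-rotation phases have unit modulus)

P=0.2664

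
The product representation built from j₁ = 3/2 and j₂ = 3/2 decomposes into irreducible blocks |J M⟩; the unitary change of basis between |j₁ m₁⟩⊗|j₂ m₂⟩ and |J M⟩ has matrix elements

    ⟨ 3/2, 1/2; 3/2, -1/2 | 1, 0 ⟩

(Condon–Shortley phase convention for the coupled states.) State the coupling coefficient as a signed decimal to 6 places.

j₁+j₂−J=2  J+j₁−j₂=1  J−j₁+j₂=1  j₁+j₂+J+1=5
(j₁±m₁, j₂±m₂, J±M) = (2,1,1,2,1,1)
P² = 1/5
sum k=0..1:
  [0] +1/2 = 1/2
  [1] −1/1 = -1
S = -1/2
C² = P²·S² = 1/20 ; C = -0.223607

-0.223607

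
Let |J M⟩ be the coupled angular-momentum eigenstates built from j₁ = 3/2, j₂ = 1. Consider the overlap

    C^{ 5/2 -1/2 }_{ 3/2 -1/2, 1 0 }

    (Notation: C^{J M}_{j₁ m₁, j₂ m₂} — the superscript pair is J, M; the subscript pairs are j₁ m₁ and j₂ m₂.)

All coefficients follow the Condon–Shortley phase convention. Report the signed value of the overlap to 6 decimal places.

triangle: 0!·3!·2!/6! = 12/720
(j±m)!: 1!·2!·1!·1!·2!·3! = 24
prefactor² = (2J+1)·Δ·N² = 12/5
  k=0: +1/(0!·0!·2!·1!·1!·1!) = 1/2
Σ = 1/2  ⇒  CG² = 12/5·(1/2)² = 3/5
CG = +√(3/5) = +0.774597

+0.774597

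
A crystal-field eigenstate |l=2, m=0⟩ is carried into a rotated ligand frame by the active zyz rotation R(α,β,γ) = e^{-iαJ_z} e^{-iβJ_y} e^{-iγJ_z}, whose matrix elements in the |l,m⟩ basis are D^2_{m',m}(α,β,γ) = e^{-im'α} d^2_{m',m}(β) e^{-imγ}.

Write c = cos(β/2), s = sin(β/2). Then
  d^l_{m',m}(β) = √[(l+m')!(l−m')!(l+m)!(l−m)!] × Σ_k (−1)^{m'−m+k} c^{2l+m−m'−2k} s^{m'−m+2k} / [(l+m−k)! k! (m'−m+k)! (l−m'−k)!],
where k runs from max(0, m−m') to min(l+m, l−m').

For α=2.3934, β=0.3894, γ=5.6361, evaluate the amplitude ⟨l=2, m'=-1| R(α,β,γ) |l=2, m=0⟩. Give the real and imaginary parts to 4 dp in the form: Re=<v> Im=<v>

Re=-0.3153 Im=0.2926

First d^2_{-1,0}(β=0.3894), then the phase factors e^{-i(-1)α} and e^{-i(0)γ}:
c=cos(0.389400/2)=0.981106, s=sin(0.389400/2)=0.193472; N=√[1·6·2·2]=4.898979
k∈{1,2} keeps every argument non-negative
  k=1: (−1)^0·4.8990/(2)·0.9811^3·0.1935^1 = +0.447550
  k=2: (−1)^1·4.8990/(2)·0.9811^1·0.1935^3 = -0.017404
d^2_{-1,0}(0.3894) = +0.447550 -0.017404 = +0.430146
D = (-0.732920+0.680315i)·(+0.430146)·(+1.000000+0.000000i) = -0.315263+0.292635i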